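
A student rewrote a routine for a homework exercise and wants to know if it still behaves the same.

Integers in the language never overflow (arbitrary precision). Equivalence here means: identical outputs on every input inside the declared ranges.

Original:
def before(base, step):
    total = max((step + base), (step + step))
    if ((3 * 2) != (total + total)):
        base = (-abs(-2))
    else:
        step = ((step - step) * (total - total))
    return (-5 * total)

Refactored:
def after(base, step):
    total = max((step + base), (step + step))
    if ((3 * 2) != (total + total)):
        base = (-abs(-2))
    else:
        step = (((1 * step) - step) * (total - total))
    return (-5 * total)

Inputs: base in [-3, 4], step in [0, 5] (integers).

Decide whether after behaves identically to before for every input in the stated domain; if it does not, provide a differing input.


The two are interchangeable: arithmetic usage differs; also constant usage differs, and every declared input agrees.
As a probe, take base=-2, step=3: before runs total = 6; ((3 * 2) != (total + total)) -> true; base = -2; return -30; after runs total = 6; ((3 * 2) != (total + total)) -> true; base = -2; return -30; both end at -30.
Checked all 48 inputs in the declared domain: the outputs agree on every one.
verdict: equivalent


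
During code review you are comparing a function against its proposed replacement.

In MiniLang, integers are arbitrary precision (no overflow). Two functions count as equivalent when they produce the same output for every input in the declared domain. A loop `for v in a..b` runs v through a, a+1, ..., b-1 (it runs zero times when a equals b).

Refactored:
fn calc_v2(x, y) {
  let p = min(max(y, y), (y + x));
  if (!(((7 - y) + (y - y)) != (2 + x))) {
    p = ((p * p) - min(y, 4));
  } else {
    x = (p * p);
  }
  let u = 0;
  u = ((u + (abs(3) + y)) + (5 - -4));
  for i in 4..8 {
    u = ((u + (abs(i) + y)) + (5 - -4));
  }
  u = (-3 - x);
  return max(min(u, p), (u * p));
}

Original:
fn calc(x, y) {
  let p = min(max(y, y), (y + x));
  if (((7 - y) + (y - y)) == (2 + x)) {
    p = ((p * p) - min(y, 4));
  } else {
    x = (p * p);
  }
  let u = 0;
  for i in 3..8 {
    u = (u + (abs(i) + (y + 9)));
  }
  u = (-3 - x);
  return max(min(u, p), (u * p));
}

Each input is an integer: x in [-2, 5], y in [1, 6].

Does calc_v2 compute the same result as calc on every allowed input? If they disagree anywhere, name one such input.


The two are interchangeable: arithmetic usage differs; and comparison usage differs; and constant usage differs; and statement counts differ; and loop structure differs; and boolean connective usage differs; and min/max/abs usage differs, and every declared input agrees.
One worked example (x=2, y=6) — calc: p becomes 6; next (((7 - y) + (y - y)) == (2 + x)) evaluates to false; next x becomes 36; next u becomes 0; next at i=3:; next u becomes 18; next at i=4:; next u becomes 37; next at i=5:; next u becomes 57; next at i=6:; next u becomes 78; next at i=7:; next u becomes 100; next u becomes -39; next final value -39; calc_v2: p becomes 6; next (!(((7 - y) + (y - y)) != (2 + x))) evaluates to false; next x becomes 36; next u becomes 0; next u becomes 18; next at i=4:; next u becomes 37; next at i=5:; next u becomes 57; next at i=6:; next u becomes 78; next at i=7:; next u becomes 100; next u becomes -39; next final value -39; agreement on -39.
Checked all 48 inputs in the declared domain: the outputs agree on every one.
verdict: equivalent


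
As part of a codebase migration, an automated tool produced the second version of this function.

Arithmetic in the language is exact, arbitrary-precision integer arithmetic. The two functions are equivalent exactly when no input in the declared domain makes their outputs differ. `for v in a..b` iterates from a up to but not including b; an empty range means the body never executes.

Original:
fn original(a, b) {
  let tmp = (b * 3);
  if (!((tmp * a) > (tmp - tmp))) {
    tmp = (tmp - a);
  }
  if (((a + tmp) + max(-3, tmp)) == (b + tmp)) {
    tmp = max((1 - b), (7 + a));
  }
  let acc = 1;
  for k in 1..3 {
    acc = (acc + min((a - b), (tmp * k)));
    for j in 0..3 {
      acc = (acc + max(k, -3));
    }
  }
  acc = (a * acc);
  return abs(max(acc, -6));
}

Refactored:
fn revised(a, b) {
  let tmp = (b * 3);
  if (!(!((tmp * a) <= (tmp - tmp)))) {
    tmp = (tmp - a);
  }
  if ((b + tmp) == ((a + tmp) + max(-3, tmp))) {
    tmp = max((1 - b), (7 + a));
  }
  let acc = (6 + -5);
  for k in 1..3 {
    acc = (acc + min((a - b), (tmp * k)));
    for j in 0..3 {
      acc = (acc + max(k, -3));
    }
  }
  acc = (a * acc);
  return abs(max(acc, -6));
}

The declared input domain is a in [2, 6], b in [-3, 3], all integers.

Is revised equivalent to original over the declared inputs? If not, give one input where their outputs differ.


The two versions differ — the changes include boolean connective usage differs, and arithmetic usage differs, and constant usage differs, and comparison usage differs.
Tracing a=6, b=-2: original: tmp = -6; (!((tmp * a) > (tmp - tmp))) -> true; tmp = -12; (((a + tmp) + max(-3, tmp)) == (b + tmp)) -> false; acc = 1; [k=1]; acc = -11; [j=0]; acc = -10; [j=1]; acc = -9; [j=2]; acc = -8; [k=2]; acc = -32; [j=0]; acc = -30; [j=1]; acc = -28; [j=2]; acc = -26; acc = -156; return 6 | revised: tmp = -6; (!(!((tmp * a) <= (tmp - tmp)))) -> true; tmp = -12; ((b + tmp) == ((a + tmp) + max(-3, tmp))) -> false; acc = 1; [k=1]; acc = -11; [j=0]; acc = -10; [j=1]; acc = -9; [j=2]; acc = -8; [k=2]; acc = -32; [j=0]; acc = -30; [j=1]; acc = -28; [j=2]; acc = -26; acc = -156; return 6 — matching result 6.
Every one of the 35 inputs gives matching results.
verdict: equivalent


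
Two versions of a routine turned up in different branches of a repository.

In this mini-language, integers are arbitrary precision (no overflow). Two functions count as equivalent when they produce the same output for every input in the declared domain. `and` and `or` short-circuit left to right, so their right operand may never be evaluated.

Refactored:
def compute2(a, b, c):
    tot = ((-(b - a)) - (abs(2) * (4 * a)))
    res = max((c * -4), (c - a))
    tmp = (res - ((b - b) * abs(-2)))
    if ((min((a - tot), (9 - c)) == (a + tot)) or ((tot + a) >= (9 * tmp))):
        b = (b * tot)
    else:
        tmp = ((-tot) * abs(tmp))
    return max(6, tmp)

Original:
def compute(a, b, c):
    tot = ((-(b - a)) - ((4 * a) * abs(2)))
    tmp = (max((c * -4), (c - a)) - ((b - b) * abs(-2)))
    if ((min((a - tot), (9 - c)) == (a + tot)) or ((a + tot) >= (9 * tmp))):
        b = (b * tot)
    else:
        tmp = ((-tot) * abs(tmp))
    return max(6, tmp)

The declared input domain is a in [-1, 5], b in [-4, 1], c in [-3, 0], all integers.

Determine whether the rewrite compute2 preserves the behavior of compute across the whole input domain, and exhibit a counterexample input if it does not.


Behavior is preserved: although statement counts differ, plus local variable names differ, the outputs never diverge.
Spot check at a=3, b=-3, c=0 — compute: tot := -18 | tmp := 0 | ((min((a - tot), (9 - c)) == (a + tot)) or ((a + tot) >= (9 * tmp))): false | tmp := 0 | result 6. compute2: tot := -18 | res := 0 | tmp := 0 | ((min((a - tot), (9 - c)) == (a + tot)) or ((tot + a) >= (9 * tmp))): false | tmp := 0 | result 6. Both give 6.
Sweeping the whole domain (168 inputs) finds no disagreement.
verdict: equivalent


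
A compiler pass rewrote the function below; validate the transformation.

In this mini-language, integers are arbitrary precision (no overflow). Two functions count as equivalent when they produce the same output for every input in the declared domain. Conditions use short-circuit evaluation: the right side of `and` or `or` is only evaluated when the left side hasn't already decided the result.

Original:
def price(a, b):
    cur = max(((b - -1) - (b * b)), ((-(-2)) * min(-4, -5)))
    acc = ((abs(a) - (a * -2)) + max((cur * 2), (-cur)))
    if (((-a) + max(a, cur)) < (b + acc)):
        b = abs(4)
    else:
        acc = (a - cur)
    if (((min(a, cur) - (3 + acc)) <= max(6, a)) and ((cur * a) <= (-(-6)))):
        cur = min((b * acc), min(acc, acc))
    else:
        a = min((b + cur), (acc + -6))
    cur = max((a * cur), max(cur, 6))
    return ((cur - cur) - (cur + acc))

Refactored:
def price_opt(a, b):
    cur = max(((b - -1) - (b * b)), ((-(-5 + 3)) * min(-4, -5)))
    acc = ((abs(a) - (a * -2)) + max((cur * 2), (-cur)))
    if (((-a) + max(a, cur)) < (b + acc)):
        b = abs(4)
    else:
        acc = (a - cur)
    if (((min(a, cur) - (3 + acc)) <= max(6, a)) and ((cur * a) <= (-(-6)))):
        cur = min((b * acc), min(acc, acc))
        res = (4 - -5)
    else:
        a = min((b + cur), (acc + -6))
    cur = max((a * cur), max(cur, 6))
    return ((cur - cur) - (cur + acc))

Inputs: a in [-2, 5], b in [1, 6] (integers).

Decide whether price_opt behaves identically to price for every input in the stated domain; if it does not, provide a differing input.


Behavior is preserved: although local variable names differ; statement counts differ; constant usage differs; arithmetic usage differs, the outputs never diverge.
As a probe, take a=-2, b=4: price runs cur=-10, then acc=8, then (((-a) + max(a, cur)) < (b + acc)) is true, then b=4, then (((min(a, cur) - (3 + acc)) <= max(6, a)) and ((cur * a) <= (-(-6)))) is false, then a=-6, then cur=60, then returns -68; price_opt runs cur=-10, then acc=8, then (((-a) + max(a, cur)) < (b + acc)) is true, then b=4, then (((min(a, cur) - (3 + acc)) <= max(6, a)) and ((cur * a) <= (-(-6)))) is false, then a=-6, then cur=60, then returns -68; both end at -68.
Across all 48 domain points the two functions coincide.
verdict: equivalent


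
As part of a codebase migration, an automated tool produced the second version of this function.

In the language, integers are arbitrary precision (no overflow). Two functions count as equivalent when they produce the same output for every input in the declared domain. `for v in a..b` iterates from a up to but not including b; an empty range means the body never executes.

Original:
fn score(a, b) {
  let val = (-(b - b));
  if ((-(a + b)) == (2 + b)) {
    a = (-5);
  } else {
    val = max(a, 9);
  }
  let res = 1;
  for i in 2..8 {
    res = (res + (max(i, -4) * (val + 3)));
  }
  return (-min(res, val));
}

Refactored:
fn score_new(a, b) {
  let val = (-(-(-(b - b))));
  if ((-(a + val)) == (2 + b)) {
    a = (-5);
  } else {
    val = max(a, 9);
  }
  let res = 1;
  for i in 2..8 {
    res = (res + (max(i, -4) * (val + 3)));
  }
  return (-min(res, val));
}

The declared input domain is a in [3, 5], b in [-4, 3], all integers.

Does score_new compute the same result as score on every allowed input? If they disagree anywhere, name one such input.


These are not equivalent — on a=4, b=-3 the outputs split (0 vs -9).
score: val := 0 | ((-(a + b)) == (2 + b)): true | a := -5 | res := 1 | iter i=2: | res := 7 | iter i=3: | res := 16 | iter i=4: | res := 28 | iter i=5: | res := 43 | iter i=6: | res := 61 | iter i=7: | res := 82 | result 0
score_new: val := 0 | ((-(a + val)) == (2 + b)): false | val := 9 | res := 1 | iter i=2: | res := 25 | iter i=3: | res := 61 | iter i=4: | res := 109 | iter i=5: | res := 169 | iter i=6: | res := 241 | iter i=7: | res := 325 | result -9
verdict: not equivalent; witness: a=4, b=-3


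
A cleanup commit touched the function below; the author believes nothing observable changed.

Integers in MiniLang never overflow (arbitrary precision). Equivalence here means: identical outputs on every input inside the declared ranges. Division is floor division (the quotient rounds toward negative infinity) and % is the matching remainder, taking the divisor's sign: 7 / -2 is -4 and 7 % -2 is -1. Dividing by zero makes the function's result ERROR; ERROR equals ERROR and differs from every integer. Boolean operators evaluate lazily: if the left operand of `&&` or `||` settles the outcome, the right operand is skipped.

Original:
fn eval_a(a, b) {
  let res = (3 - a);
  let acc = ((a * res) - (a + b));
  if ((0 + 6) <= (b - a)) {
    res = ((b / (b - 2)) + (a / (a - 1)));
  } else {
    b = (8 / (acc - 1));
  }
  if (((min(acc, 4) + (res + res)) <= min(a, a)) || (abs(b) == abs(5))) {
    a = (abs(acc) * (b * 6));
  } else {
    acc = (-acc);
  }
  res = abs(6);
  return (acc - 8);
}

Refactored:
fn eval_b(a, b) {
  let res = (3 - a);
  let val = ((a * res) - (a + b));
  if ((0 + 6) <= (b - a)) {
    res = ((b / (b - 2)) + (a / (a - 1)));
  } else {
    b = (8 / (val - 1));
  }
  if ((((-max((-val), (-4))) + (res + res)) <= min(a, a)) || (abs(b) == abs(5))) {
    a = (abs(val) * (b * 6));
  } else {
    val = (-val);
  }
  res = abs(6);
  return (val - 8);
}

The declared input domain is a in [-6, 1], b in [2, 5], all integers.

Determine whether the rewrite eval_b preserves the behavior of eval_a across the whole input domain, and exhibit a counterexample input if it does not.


Although min/max/abs usage differs, and local variable names differ, 32/32 inputs agree.
verdict: equivalent


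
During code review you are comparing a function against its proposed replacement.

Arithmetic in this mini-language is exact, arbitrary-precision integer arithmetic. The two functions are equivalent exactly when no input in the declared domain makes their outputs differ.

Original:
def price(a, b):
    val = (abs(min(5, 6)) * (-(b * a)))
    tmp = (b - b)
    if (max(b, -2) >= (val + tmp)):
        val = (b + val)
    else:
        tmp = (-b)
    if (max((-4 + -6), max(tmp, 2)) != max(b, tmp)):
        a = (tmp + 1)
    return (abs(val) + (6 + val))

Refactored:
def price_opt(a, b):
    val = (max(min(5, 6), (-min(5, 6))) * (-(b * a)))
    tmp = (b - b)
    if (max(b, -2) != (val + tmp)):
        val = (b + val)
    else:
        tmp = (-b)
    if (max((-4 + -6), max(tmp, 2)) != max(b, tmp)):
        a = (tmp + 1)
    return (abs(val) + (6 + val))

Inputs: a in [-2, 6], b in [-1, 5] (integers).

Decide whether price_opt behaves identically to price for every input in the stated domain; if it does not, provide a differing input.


Consider the input a=-2, b=1.
price: val = 10; tmp = 0; (max(b, -2) >= (val + tmp)) -> false; tmp = -1; (max((-4 + -6), max(tmp, 2)) != max(b, tmp)) -> true; a = 0; return 26
price_opt: val = 10; tmp = 0; (max(b, -2) != (val + tmp)) -> true; val = 11; (max((-4 + -6), max(tmp, 2)) != max(b, tmp)) -> true; a = 1; return 28
26 != 28, so the rewrite changes behavior.
verdict: not equivalent; witness: a=-2, b=1


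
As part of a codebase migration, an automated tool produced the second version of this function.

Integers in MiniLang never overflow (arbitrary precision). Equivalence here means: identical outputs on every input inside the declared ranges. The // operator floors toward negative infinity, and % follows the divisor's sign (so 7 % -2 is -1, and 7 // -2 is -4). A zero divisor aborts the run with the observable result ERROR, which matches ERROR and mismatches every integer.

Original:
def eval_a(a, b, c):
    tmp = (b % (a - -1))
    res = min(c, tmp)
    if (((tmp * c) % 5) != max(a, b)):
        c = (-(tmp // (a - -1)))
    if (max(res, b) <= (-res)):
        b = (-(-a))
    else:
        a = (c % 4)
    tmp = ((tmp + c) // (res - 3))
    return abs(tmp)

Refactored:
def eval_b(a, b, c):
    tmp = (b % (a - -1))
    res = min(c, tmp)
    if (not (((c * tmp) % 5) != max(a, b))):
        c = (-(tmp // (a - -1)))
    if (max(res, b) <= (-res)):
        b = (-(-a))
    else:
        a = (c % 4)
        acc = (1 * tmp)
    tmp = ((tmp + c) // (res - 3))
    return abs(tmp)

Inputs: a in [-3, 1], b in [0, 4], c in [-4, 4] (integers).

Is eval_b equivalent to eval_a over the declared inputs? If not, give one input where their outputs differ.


Not equivalent: a=-3, b=0, c=1 separates them (1 vs 0).
eval_a: tmp=0, then res=0, then (((tmp * c) % 5) != max(a, b)) is false, then (max(res, b) <= (-res)) is true, then b=-3, then tmp=-1, then returns 1
eval_b: tmp=0, then res=0, then (not (((c * tmp) % 5) != max(a, b))) is true, then c=0, then (max(res, b) <= (-res)) is true, then b=-3, then tmp=0, then returns 0
verdict: not equivalent; witness: a=-3, b=0, c=1


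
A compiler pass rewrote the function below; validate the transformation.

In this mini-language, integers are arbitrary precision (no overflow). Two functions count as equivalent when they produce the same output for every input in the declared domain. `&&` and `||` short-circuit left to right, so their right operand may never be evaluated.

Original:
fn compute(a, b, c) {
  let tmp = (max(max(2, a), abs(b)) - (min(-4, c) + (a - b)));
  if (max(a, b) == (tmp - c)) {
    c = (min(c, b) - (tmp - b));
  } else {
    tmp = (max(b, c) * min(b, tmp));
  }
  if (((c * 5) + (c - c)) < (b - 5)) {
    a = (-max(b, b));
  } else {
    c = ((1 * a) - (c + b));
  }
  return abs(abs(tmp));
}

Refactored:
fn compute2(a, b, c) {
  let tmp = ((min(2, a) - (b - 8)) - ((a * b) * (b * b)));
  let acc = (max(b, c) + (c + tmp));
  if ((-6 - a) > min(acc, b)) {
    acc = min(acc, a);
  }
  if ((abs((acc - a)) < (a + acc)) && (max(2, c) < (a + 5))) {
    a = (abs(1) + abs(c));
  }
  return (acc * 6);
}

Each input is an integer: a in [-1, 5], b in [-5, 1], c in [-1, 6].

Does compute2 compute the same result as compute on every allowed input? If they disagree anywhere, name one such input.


On input a=-1, b=-5, c=-1, compute returns 5 while compute2 returns -690.
verdict: not equivalent; witness: a=-1, b=-5, c=-1


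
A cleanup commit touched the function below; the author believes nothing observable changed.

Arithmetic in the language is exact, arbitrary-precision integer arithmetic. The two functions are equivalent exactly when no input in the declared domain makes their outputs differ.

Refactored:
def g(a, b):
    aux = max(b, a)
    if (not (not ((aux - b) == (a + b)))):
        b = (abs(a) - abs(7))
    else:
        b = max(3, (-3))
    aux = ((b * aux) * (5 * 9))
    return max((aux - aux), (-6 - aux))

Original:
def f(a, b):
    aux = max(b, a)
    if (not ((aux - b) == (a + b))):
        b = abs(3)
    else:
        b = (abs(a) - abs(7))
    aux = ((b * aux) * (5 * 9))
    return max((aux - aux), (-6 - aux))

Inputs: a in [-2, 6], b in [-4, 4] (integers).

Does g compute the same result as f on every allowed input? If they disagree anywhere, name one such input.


Side by side, the visible changes include: constant usage differs; also boolean connective usage differs; also min/max/abs usage differs.
Tracing a=2, b=-4: f: aux := 2 | (not ((aux - b) == (a + b))): true | b := 3 | aux := 270 | result 0 | g: aux := 2 | (not (not ((aux - b) == (a + b)))): false | b := 3 | aux := 270 | result 0 — matching result 0.
Checked all 81 inputs in the declared domain: the outputs agree on every one.
verdict: equivalent


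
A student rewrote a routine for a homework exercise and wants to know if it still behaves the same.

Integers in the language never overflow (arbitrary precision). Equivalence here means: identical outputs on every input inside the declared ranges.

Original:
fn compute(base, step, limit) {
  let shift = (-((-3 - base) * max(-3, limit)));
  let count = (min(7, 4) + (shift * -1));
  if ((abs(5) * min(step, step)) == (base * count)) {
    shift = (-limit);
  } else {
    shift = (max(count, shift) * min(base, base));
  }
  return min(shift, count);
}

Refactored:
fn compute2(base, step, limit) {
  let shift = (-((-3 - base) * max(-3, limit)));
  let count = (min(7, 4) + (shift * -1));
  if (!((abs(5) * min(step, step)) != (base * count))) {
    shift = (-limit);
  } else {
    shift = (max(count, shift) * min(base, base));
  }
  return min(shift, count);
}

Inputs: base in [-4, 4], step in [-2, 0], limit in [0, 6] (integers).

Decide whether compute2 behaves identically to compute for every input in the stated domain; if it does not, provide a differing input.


Equivalent — the differences include comparison usage differs; and boolean connective usage differs, yet no declared input distinguishes the two.
Spot check at base=2, step=-2, limit=3 — compute: shift = 15; count = -11; ((abs(5) * min(step, step)) == (base * count)) -> false; shift = 30; return -11. compute2: shift = 15; count = -11; (!((abs(5) * min(step, step)) != (base * count))) -> false; shift = 30; return -11. Both give -11.
Every one of the 189 inputs gives matching results.
verdict: equivalent


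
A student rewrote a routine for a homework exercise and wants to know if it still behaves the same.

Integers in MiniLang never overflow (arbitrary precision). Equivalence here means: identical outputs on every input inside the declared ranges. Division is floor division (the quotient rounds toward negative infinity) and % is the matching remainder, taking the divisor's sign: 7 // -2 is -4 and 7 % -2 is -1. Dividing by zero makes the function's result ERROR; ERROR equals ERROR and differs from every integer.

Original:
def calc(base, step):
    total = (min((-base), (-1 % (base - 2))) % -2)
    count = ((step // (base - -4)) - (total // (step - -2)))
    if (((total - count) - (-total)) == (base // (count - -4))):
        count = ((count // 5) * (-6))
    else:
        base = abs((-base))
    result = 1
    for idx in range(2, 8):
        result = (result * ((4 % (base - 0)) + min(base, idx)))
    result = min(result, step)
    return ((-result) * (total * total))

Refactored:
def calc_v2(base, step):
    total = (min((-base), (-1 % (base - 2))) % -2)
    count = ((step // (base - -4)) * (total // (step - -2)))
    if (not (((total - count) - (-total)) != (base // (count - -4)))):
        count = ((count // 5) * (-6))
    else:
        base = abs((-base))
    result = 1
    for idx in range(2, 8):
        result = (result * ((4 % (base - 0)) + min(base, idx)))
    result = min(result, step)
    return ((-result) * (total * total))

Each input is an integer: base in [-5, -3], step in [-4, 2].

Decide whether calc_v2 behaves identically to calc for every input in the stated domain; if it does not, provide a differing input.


There is a counterexample at base=-3, step=-4: ERROR on one side, 4 on the other.
calc: total := -1 | count := -4 | divide-by-zero, output ERROR
calc_v2: total := -1 | count := 0 | (not (((total - count) - (-total)) != (base // (count - -4)))): false | base := 3 | result := 1 | iter idx=2: | result := 3 | iter idx=3: | result := 12 | iter idx=4: | result := 48 | iter idx=5: | result := 192 | iter idx=6: | result := 768 | iter idx=7: | result := 3072 | result := -4 | result 4
verdict: not equivalent; witness: base=-3, step=-4


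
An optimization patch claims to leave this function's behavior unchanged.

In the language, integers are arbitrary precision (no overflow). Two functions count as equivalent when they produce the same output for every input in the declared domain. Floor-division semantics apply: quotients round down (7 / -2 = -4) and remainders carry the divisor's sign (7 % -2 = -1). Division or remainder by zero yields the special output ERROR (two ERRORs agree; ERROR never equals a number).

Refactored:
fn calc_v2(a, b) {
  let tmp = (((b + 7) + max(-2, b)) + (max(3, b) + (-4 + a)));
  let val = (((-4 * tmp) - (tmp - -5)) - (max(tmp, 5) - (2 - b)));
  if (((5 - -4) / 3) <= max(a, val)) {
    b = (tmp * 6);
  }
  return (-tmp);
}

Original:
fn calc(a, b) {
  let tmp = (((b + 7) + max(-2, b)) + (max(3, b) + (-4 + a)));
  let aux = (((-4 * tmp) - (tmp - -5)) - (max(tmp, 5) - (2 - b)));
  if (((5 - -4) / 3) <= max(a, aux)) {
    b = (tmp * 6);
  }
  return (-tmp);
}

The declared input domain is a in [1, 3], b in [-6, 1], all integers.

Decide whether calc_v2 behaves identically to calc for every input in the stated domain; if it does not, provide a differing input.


Equivalent — the differences include local variable names differ, yet no declared input distinguishes the two.
As a probe, take a=2, b=1: calc runs tmp becomes 10; next aux becomes -64; next (((5 - -4) / 3) <= max(a, aux)) evaluates to false; next final value -10; calc_v2 runs tmp becomes 10; next val becomes -64; next (((5 - -4) / 3) <= max(a, val)) evaluates to false; next final value -10; both end at -10.
Every one of the 24 inputs gives matching results.
verdict: equivalent


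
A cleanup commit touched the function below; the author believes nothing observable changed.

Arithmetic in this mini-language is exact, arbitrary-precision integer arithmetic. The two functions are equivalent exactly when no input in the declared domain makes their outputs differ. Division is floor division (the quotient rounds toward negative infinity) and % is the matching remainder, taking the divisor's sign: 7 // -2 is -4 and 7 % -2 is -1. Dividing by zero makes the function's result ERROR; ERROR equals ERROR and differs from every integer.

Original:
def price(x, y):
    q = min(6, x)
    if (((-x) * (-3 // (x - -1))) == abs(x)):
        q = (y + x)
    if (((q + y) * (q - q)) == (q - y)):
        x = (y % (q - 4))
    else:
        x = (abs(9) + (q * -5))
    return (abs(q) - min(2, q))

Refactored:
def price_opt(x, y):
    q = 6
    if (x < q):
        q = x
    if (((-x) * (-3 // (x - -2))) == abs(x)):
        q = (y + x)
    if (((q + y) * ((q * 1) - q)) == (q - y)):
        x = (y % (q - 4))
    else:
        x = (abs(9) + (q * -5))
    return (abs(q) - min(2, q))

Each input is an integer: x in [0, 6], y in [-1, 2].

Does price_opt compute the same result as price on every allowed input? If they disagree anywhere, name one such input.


Take x=1, y=2.
price: q becomes 1; next (((-x) * (-3 // (x - -1))) == abs(x)) evaluates to false; next (((q + y) * (q - q)) == (q - y)) evaluates to false; next x becomes 4; next final value 0
price_opt: q becomes 6; next (x < q) evaluates to true; next q becomes 1; next (((-x) * (-3 // (x - -2))) == abs(x)) evaluates to true; next q becomes 3; next (((q + y) * ((q * 1) - q)) == (q - y)) evaluates to false; next x becomes -6; next final value 1
0 vs 1 — the two versions disagree here.
verdict: not equivalent; witness: x=1, y=2


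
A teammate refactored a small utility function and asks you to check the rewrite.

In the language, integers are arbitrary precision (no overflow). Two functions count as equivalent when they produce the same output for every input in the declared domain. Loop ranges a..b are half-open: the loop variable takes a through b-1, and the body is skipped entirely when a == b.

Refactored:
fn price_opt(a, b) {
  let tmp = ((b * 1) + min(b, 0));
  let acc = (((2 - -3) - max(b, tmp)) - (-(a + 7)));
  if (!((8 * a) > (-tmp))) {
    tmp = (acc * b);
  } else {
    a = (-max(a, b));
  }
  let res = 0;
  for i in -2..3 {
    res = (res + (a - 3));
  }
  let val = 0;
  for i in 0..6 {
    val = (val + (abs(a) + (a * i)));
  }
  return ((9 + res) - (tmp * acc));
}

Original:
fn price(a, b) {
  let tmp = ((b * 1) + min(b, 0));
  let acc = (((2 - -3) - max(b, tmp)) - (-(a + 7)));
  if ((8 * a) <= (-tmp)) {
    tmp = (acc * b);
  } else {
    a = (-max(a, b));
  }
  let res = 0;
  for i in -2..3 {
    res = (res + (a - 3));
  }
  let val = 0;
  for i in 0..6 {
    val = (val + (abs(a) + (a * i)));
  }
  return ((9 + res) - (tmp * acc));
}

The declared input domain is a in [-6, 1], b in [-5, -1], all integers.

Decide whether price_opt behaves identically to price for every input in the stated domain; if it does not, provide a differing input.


Reading the diff, among the changes: comparison usage differs; and boolean connective usage differs.
One worked example (a=-2, b=-3) — price: tmp = -6; acc = 13; ((8 * a) <= (-tmp)) -> true; tmp = -39; res = 0; [i=-2]; res = -5; [i=-1]; res = -10; [i=0]; res = -15; [i=1]; res = -20; [i=2]; res = -25; val = 0; [i=0]; val = 2; [i=1]; val = 2; [i=2]; val = 0; [i=3]; val = -4; [i=4]; val = -10; [i=5]; val = -18; return 491; price_opt: tmp = -6; acc = 13; (!((8 * a) > (-tmp))) -> true; tmp = -39; res = 0; [i=-2]; res = -5; [i=-1]; res = -10; [i=0]; res = -15; [i=1]; res = -20; [i=2]; res = -25; val = 0; [i=0]; val = 2; [i=1]; val = 2; [i=2]; val = 0; [i=3]; val = -4; [i=4]; val = -10; [i=5]; val = -18; return 491; agreement on 491.
Every one of the 40 inputs gives matching results.
verdict: equivalent


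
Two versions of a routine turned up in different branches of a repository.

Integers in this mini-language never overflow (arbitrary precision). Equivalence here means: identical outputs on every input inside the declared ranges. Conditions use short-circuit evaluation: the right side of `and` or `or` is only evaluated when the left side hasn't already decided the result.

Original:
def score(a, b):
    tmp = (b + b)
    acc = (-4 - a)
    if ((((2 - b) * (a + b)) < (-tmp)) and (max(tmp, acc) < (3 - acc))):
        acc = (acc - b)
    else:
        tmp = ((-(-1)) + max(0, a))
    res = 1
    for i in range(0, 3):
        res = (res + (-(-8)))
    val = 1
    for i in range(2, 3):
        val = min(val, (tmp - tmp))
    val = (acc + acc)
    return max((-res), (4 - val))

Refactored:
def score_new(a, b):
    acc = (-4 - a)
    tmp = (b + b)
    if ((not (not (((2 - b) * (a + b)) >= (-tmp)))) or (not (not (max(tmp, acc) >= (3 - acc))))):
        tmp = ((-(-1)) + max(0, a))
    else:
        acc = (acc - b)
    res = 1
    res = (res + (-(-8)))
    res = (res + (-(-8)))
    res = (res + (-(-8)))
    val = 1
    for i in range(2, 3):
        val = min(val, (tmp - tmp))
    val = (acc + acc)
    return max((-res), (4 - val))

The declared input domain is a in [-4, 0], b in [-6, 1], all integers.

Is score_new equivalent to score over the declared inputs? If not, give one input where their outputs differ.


Side by side, the visible changes include: constant usage differs, arithmetic usage differs, boolean connective usage differs, comparison usage differs, statement counts differ, loop structure differs.
Spot check at a=-2, b=-6 — score: tmp = -12; acc = -2; ((((2 - b) * (a + b)) < (-tmp)) and (max(tmp, acc) < (3 - acc))) -> true; acc = 4; res = 1; [i=0]; res = 9; [i=1]; res = 17; [i=2]; res = 25; val = 1; [i=2]; val = 0; val = 8; return -4. score_new: acc = -2; tmp = -12; ((not (not (((2 - b) * (a + b)) >= (-tmp)))) or (not (not (max(tmp, acc) >= (3 - acc))))) -> false; acc = 4; res = 1; res = 9; res = 17; res = 25; val = 1; [i=2]; val = 0; val = 8; return -4. Both give -4.
Checked all 40 inputs in the declared domain: the outputs agree on every one.
verdict: equivalent


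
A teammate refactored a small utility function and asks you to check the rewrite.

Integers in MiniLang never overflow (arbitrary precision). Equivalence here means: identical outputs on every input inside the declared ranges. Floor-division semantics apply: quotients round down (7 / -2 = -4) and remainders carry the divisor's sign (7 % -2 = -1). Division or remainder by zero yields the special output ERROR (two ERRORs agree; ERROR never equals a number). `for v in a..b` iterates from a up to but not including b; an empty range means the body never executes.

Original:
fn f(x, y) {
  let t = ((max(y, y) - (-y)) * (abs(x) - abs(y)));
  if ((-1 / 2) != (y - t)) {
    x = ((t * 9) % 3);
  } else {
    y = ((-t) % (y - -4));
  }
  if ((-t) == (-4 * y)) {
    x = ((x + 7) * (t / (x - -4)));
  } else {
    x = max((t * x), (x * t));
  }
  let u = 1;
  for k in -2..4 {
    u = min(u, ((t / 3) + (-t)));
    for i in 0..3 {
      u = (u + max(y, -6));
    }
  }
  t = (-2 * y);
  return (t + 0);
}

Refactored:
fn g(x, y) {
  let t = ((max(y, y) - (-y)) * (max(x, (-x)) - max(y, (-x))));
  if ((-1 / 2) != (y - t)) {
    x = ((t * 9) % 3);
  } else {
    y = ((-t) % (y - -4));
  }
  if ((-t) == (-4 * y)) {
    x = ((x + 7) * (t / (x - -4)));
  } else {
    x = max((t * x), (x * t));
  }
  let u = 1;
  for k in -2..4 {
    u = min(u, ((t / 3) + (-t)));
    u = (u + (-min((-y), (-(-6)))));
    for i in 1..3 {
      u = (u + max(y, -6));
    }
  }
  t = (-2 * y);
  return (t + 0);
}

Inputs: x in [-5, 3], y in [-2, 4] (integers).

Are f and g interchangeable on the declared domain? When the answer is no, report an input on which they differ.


These are not equivalent — on x=-5, y=-1 the outputs split (2 vs 0).
f: t=-8, then ((-1 / 2) != (y - t)) is true, then x=0, then ((-t) == (-4 * y)) is false, then x=0, then u=1, then (k=-2), then u=1, then (i=0), then u=0, then (i=1), then u=-1, then (i=2), then u=-2, then (k=-1), then u=-2, then (i=0), then u=-3, then (i=1), then u=-4, then (i=2), then u=-5, then (k=0), then u=-5, then (i=0), then u=-6, then (i=1), then u=-7, then (i=2), then u=-8, then (k=1), then u=-8, then (i=0), then u=-9, then (i=1), then u=-10, then (i=2), then u=-11, then (k=2), then u=-11, then (i=0), then u=-12, then (i=1), then u=-13, then (i=2), then u=-14, then (k=3), then u=-14, then (i=0), then u=-15, then (i=1), then u=-16, then (i=2), then u=-17, then t=2, then returns 2
g: t=0, then ((-1 / 2) != (y - t)) is false, then y=0, then ((-t) == (-4 * y)) is true, then x=0, then u=1, then (k=-2), then u=0, then u=0, then (i=1), then u=0, then (i=2), then u=0, then (k=-1), then u=0, then u=0, then (i=1), then u=0, then (i=2), then u=0, then (k=0), then u=0, then u=0, then (i=1), then u=0, then (i=2), then u=0, then (k=1), then u=0, then u=0, then (i=1), then u=0, then (i=2), then u=0, then (k=2), then u=0, then u=0, then (i=1), then u=0, then (i=2), then u=0, then (k=3), then u=0, then u=0, then (i=1), then u=0, then (i=2), then u=0, then t=0, then returns 0
verdict: not equivalent; witness: x=-5, y=-1


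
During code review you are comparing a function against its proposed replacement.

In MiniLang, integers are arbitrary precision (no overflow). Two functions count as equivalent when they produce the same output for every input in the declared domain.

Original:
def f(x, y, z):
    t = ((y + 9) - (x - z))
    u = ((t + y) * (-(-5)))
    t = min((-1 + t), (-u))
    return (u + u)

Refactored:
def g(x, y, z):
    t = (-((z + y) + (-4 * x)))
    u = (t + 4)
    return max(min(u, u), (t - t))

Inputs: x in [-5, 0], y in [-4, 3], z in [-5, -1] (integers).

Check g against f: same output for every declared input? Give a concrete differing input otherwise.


Evaluate both at x=-5, y=-4, z=-5.
f: t becomes 5; next u becomes 5; next t becomes -5; next final value 10
g: t becomes -11; next u becomes -7; next final value 0
10 != 0, so the rewrite changes behavior.
verdict: not equivalent; witness: x=-5, y=-4, z=-5


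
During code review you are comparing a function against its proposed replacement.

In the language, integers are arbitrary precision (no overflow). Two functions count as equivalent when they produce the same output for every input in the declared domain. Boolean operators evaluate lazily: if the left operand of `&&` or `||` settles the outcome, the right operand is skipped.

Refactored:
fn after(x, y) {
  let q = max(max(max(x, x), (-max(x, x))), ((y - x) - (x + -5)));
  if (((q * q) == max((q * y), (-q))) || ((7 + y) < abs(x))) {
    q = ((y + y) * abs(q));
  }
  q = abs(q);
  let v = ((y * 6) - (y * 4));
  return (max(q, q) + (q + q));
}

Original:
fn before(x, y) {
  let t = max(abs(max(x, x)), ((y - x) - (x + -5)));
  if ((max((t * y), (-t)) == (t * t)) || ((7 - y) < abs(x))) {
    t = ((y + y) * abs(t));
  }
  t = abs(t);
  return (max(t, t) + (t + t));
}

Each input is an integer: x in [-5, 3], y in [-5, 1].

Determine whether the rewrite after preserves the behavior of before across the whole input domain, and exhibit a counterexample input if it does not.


The rewrite breaks on x=-5, y=-5, where the results are 30 and 300.
before: t becomes 10; next ((max((t * y), (-t)) == (t * t)) || ((7 - y) < abs(x))) evaluates to false; next t becomes 10; next final value 30
after: q becomes 10; next (((q * q) == max((q * y), (-q))) || ((7 + y) < abs(x))) evaluates to true; next q becomes -100; next q becomes 100; next v becomes -10; next final value 300
verdict: not equivalent; witness: x=-5, y=-5


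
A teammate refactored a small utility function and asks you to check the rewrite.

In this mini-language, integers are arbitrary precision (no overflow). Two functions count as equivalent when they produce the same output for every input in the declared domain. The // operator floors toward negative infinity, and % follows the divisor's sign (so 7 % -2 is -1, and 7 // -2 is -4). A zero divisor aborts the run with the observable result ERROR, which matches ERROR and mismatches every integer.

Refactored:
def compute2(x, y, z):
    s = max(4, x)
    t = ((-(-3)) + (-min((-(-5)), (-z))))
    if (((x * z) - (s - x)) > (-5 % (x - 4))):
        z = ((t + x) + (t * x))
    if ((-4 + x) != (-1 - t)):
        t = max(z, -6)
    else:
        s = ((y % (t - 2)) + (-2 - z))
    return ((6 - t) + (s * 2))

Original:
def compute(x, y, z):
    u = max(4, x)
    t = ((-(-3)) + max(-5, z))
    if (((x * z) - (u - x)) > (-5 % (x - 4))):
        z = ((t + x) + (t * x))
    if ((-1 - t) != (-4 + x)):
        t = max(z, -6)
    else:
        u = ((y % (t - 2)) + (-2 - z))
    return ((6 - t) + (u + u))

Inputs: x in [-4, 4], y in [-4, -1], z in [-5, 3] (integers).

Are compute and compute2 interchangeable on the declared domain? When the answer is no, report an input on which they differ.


This is a faithful refactor — arithmetic usage differs; and min/max/abs usage differs; and constant usage differs; and local variable names differ, but the computed results match everywhere.
Tracing x=1, y=-1, z=-4: compute: u := 4 | t := -1 | (((x * z) - (u - x)) > (-5 % (x - 4))): false | ((-1 - t) != (-4 + x)): true | t := -4 | result 18 | compute2: s := 4 | t := -1 | (((x * z) - (s - x)) > (-5 % (x - 4))): false | ((-4 + x) != (-1 - t)): true | t := -4 | result 18 — matching result 18.
Across all 324 domain points the two functions coincide.
verdict: equivalent


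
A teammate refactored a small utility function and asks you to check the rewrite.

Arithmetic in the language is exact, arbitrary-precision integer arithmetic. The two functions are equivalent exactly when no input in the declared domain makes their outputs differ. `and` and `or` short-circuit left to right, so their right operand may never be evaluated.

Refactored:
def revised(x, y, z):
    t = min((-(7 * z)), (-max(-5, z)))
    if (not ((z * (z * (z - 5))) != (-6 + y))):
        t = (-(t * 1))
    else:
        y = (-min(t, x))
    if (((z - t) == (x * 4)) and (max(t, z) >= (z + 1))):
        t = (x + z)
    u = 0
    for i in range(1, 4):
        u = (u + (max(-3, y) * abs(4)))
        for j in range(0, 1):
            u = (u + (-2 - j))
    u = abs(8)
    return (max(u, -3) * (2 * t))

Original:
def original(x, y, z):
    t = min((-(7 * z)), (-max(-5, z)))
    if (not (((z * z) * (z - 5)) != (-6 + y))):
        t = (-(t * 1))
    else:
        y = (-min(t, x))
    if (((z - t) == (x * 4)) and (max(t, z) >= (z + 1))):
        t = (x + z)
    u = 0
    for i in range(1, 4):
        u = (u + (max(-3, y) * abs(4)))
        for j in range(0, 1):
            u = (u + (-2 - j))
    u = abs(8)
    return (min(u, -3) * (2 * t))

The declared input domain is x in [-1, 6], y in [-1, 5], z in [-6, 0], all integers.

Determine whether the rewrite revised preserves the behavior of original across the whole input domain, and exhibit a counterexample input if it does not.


Not equivalent: x=-1, y=-1, z=-6 separates them (-30 vs 80).
original: t = 5; (not (((z * z) * (z - 5)) != (-6 + y))) -> false; y = 1; (((z - t) == (x * 4)) and (max(t, z) >= (z + 1))) -> false; u = 0; [i=1]; u = 4; [j=0]; u = 2; [i=2]; u = 6; [j=0]; u = 4; [i=3]; u = 8; [j=0]; u = 6; u = 8; return -30
revised: t = 5; (not ((z * (z * (z - 5))) != (-6 + y))) -> false; y = 1; (((z - t) == (x * 4)) and (max(t, z) >= (z + 1))) -> false; u = 0; [i=1]; u = 4; [j=0]; u = 2; [i=2]; u = 6; [j=0]; u = 4; [i=3]; u = 8; [j=0]; u = 6; u = 8; return 80
verdict: not equivalent; witness: x=-1, y=-1, z=-6


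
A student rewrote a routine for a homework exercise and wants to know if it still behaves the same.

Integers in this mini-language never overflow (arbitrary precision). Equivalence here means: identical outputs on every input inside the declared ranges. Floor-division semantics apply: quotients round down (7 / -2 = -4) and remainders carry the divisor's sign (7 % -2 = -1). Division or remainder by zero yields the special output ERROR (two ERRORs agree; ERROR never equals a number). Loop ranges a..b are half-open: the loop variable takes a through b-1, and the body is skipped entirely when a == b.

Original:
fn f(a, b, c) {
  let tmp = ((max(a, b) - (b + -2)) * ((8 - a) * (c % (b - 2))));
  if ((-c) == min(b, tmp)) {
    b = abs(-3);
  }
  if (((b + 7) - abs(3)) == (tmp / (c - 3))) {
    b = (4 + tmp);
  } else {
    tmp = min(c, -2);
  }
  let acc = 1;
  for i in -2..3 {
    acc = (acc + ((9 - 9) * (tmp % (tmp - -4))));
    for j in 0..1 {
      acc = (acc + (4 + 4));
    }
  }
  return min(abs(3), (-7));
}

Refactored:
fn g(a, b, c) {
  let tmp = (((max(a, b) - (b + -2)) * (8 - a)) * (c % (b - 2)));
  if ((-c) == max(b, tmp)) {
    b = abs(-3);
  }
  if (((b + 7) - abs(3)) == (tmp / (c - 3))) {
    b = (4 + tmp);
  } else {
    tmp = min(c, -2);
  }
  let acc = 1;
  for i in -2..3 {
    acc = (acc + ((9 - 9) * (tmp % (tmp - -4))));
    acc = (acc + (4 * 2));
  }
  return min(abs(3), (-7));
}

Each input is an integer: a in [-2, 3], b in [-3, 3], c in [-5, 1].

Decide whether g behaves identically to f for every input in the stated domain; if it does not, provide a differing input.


The suspicious edit (`min(b, tmp)` became `max(b, tmp)`) never changes the result for any input inside the declared domain; all 294 inputs agree.
verdict: equivalent
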